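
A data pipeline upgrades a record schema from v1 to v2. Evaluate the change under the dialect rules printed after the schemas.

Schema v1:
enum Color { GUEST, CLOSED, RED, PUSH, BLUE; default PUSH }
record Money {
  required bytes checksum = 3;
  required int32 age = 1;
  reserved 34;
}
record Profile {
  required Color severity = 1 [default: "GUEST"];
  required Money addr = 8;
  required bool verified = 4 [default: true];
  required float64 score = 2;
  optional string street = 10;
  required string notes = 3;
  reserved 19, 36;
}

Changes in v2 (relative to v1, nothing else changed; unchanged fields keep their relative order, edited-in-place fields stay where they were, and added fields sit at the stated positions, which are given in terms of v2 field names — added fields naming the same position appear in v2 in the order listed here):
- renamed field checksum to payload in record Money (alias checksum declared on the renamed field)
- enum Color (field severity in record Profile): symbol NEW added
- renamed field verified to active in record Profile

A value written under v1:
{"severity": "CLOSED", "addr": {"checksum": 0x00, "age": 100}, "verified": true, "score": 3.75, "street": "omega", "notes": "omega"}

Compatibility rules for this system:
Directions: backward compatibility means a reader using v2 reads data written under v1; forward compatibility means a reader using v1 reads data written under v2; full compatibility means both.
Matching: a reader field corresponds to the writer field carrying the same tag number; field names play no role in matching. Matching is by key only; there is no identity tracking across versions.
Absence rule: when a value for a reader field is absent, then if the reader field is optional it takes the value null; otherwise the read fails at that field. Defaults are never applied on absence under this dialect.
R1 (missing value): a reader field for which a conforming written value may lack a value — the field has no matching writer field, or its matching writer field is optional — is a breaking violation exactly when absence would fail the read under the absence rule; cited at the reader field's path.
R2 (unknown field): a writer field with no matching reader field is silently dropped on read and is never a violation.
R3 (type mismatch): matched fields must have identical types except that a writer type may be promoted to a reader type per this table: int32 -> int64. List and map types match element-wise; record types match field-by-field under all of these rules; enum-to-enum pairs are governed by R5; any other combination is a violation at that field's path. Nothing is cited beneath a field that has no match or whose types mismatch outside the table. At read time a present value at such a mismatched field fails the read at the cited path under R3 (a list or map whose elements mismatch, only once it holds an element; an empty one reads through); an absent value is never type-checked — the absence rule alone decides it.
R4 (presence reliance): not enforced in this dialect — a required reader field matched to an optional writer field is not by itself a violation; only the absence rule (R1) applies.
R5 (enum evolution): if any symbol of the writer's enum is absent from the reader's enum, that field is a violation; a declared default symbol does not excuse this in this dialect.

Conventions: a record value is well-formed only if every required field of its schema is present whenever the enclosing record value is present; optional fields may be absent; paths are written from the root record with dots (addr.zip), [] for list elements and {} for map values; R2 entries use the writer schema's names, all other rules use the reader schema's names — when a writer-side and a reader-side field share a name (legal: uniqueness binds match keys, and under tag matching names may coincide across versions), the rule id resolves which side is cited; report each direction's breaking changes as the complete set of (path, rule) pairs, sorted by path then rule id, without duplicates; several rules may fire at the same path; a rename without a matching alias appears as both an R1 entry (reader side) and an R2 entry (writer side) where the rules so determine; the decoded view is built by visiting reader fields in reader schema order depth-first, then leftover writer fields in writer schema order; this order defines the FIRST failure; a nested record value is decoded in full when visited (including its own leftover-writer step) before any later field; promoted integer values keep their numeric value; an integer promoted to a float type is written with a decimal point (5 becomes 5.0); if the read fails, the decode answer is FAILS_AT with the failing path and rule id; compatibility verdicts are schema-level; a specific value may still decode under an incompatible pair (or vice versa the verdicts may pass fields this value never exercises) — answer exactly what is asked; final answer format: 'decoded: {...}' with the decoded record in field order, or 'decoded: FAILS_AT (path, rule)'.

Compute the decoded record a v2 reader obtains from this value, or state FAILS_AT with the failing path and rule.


decoded: {"severity": "CLOSED", "addr": {"payload": 0x00, "age": 100}, "active": true, "score": 3.75, "street": "omega", "notes": "omega"}

each type pair in Profile: writer, then reader
decode walk for Profile under reader schema v2:
  severity := "CLOSED"
  addr.payload := 0x00 (from writer checksum)
  addr.age := 100
  active := true (from writer verified)
  score := 3.75
  street := "omega"
  notes := "omega"
  => decoded: {"severity": "CLOSED", "addr": {"payload": 0x00, "age": 100}, "active": true, "score": 3.75, "street": "omega", "notes": "omega"}
the rest of the Profile diff is inert for this question:
  enum Color (field severity in record Profile): symbol NEW added -> shifts the Profile verdicts, not this decode


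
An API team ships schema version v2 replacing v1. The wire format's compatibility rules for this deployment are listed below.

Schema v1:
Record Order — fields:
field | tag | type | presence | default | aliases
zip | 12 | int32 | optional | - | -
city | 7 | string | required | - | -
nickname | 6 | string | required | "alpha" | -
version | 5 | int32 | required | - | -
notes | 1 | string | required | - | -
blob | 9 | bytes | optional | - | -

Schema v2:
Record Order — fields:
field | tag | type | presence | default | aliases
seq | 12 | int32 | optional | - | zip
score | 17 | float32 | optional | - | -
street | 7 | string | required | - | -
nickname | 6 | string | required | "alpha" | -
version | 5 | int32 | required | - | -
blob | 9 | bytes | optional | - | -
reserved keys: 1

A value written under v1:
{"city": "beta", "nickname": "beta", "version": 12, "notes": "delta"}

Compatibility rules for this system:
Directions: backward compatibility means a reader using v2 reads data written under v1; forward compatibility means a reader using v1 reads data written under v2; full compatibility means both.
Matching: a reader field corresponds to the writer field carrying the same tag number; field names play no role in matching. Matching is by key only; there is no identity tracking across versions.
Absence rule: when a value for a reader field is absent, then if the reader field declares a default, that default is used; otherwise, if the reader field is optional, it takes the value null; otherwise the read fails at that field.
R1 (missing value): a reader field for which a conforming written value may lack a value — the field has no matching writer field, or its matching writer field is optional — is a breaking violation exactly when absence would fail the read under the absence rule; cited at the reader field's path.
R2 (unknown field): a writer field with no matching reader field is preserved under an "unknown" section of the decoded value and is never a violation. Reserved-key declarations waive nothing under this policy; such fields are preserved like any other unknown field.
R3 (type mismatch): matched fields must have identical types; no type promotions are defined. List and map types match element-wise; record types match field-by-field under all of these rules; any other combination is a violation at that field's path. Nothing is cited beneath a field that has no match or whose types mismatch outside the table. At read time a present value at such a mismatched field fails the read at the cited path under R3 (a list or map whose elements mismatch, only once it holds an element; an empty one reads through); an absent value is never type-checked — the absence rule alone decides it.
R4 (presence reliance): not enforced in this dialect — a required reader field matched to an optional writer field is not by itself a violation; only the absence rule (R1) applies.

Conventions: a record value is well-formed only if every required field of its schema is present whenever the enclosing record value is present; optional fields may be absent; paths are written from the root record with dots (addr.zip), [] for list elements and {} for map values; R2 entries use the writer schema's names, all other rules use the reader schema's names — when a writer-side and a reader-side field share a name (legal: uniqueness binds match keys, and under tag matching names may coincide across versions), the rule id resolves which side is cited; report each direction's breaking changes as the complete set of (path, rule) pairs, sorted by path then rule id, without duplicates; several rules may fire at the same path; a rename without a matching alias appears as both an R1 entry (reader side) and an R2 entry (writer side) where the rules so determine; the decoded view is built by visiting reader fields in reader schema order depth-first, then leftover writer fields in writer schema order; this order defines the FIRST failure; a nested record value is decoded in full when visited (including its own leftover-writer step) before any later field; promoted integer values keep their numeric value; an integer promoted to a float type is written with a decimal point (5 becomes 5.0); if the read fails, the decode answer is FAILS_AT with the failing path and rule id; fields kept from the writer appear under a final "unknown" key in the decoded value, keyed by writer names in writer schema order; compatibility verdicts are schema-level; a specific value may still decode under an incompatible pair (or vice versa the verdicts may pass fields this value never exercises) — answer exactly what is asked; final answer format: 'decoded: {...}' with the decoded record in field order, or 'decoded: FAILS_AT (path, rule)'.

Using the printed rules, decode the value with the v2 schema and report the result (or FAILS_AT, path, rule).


decoded: {"seq": null, "score": null, "street": "beta", "nickname": "beta", "version": 12, "blob": null, "unknown": {"notes": "delta"}}

arrows below run writer -> reader for Order
decode walk for Order under reader schema v2:
  seq := null (not supplied -> null)
  score := null (not supplied -> null)
  street := "beta" (from writer city)
  nickname := "beta"
  version := 12
  blob := null (not supplied -> null)
  writer notes: kept under "unknown"
  => decoded: {"seq": null, "score": null, "street": "beta", "nickname": "beta", "version": 12, "blob": null, "unknown": {"notes": "delta"}}


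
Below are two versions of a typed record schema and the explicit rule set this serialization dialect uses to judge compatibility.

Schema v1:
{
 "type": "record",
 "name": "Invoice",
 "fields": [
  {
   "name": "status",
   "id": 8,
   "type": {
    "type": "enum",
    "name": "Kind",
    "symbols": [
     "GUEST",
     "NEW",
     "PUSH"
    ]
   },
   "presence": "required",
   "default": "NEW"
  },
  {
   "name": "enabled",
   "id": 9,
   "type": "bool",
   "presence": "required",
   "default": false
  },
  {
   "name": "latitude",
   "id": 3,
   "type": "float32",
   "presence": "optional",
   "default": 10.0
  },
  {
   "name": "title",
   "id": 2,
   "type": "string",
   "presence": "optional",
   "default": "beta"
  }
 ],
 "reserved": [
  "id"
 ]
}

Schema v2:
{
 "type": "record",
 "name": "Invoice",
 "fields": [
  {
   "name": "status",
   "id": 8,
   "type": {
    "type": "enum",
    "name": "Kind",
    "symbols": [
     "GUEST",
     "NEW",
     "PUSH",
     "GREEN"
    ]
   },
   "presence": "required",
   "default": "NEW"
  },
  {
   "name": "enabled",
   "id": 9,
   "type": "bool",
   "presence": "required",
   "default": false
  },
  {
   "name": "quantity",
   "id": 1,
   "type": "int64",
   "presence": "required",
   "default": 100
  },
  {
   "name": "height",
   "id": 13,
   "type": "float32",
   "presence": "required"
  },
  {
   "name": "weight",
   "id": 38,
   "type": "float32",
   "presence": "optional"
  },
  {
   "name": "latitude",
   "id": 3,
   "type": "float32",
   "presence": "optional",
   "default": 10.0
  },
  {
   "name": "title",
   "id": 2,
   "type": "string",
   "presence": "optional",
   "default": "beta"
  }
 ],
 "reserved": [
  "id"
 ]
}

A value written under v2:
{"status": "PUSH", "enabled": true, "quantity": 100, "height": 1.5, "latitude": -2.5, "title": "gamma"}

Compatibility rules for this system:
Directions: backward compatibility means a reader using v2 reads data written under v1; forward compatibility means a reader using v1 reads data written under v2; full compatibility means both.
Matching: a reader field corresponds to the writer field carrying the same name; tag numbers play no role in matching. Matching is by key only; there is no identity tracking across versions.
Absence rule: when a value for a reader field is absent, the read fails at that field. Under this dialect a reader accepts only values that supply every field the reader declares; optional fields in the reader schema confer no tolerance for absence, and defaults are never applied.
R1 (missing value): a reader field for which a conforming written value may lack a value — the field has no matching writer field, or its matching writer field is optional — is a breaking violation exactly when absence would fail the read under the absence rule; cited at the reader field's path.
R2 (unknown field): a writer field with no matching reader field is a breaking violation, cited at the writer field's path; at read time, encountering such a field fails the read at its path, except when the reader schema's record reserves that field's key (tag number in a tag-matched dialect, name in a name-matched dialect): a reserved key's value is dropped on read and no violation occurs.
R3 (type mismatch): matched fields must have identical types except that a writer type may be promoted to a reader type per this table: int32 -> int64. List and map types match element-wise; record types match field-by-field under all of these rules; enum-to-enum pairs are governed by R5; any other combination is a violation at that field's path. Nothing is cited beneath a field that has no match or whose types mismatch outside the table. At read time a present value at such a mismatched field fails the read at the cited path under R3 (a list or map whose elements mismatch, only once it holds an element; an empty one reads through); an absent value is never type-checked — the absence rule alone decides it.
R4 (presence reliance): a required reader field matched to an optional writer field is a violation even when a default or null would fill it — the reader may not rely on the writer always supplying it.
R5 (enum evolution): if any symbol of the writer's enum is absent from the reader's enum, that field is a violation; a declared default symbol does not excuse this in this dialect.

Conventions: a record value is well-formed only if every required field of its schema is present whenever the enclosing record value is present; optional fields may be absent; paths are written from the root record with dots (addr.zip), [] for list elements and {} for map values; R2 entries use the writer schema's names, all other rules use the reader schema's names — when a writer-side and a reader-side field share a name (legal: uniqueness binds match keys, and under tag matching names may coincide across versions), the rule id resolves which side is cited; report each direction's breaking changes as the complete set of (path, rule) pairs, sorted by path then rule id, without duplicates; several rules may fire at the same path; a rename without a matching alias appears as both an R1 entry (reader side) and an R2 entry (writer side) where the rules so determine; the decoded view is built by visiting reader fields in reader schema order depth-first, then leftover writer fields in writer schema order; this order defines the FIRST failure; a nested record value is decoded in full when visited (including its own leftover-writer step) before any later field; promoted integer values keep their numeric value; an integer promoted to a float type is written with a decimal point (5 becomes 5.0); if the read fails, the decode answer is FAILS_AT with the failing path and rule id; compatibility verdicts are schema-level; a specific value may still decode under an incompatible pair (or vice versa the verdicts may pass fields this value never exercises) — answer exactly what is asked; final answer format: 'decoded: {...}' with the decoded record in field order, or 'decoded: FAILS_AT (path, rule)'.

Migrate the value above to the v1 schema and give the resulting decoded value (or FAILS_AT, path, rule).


in Invoice below, arrows point writer -> reader
decode (reader v1):
  status := "PUSH"
  enabled := true
  latitude := -2.5
  title := "gamma"
  read fails at quantity under R2 (unknown field)
  => FAILS_AT (quantity, R2)
the other Invoice changes do not affect what is asked:
  enum Kind (field status in record Invoice): symbol GREEN added -> changes Invoice's schema-level verdicts only — the decode of this value is the same
  added field height to record Invoice: required float32, tag 13 (in v2 it sits immediately before latitude) -> changes Invoice's schema-level verdicts only — the decode of this value is the same
  added field weight to record Invoice: optional float32, tag 38 (in v2 it sits immediately before latitude) -> changes Invoice's schema-level verdicts only — the decode of this value is the same

decoded: FAILS_AT (quantity, R2)


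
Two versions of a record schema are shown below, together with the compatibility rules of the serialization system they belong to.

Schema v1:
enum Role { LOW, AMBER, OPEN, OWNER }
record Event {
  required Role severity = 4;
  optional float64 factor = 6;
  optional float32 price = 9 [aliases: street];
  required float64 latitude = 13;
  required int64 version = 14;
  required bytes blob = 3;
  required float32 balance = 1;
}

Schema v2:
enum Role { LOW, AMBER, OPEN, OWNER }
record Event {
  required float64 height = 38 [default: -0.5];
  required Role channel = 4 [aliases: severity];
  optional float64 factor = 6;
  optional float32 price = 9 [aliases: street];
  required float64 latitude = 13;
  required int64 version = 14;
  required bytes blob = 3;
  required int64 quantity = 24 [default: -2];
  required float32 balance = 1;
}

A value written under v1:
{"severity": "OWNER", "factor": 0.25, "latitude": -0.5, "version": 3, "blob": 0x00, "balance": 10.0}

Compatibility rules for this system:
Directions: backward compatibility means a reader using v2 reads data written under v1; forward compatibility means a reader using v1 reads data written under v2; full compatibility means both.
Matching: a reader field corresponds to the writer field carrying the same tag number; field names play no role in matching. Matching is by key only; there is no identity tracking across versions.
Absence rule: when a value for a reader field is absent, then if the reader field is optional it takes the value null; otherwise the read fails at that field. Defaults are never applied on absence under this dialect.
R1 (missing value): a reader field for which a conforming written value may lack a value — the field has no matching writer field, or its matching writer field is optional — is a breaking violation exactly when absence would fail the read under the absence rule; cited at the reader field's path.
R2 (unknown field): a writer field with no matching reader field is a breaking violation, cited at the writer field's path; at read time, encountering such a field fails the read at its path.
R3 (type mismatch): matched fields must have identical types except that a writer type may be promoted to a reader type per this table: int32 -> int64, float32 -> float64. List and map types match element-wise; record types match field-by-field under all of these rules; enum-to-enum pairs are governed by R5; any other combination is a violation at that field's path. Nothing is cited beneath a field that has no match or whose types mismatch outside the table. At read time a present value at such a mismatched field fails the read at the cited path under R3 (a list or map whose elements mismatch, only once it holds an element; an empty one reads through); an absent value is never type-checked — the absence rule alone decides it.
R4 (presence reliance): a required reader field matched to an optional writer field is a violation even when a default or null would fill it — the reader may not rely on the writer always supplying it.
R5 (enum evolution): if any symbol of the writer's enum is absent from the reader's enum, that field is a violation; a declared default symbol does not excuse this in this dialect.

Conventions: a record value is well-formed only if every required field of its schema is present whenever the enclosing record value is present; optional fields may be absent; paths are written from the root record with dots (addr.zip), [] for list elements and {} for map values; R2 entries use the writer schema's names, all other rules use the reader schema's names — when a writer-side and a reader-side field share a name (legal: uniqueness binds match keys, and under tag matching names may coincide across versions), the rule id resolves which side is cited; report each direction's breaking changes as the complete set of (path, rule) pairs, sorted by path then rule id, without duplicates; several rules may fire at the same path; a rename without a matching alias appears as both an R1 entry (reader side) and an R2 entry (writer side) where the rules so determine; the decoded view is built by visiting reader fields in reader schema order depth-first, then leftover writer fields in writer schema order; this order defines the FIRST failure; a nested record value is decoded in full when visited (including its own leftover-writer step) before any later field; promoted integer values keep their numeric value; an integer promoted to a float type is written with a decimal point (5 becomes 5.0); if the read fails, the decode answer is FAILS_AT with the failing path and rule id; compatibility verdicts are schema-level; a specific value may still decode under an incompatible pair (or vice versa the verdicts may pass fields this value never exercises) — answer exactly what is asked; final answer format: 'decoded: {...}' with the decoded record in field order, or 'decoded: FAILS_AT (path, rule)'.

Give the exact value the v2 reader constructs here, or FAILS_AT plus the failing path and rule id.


each type pair in Event: writer, then reader
decoding the Event value with the v2 reader:
  read fails at height under R1 (no fill)
  => FAILS_AT (height, R1)
checking off the Event differences that do not matter here:
  added field quantity to record Event: required int64, tag 24, default -2 (in v2 it sits immediately before balance) -> affects the rule determinations only; this particular Event value decodes identically
  renamed field severity to channel in record Event (alias severity declared on the renamed field) -> no rule fires on it and the decoded Event view is identical with or without it

decoded: FAILS_AT (height, R1)


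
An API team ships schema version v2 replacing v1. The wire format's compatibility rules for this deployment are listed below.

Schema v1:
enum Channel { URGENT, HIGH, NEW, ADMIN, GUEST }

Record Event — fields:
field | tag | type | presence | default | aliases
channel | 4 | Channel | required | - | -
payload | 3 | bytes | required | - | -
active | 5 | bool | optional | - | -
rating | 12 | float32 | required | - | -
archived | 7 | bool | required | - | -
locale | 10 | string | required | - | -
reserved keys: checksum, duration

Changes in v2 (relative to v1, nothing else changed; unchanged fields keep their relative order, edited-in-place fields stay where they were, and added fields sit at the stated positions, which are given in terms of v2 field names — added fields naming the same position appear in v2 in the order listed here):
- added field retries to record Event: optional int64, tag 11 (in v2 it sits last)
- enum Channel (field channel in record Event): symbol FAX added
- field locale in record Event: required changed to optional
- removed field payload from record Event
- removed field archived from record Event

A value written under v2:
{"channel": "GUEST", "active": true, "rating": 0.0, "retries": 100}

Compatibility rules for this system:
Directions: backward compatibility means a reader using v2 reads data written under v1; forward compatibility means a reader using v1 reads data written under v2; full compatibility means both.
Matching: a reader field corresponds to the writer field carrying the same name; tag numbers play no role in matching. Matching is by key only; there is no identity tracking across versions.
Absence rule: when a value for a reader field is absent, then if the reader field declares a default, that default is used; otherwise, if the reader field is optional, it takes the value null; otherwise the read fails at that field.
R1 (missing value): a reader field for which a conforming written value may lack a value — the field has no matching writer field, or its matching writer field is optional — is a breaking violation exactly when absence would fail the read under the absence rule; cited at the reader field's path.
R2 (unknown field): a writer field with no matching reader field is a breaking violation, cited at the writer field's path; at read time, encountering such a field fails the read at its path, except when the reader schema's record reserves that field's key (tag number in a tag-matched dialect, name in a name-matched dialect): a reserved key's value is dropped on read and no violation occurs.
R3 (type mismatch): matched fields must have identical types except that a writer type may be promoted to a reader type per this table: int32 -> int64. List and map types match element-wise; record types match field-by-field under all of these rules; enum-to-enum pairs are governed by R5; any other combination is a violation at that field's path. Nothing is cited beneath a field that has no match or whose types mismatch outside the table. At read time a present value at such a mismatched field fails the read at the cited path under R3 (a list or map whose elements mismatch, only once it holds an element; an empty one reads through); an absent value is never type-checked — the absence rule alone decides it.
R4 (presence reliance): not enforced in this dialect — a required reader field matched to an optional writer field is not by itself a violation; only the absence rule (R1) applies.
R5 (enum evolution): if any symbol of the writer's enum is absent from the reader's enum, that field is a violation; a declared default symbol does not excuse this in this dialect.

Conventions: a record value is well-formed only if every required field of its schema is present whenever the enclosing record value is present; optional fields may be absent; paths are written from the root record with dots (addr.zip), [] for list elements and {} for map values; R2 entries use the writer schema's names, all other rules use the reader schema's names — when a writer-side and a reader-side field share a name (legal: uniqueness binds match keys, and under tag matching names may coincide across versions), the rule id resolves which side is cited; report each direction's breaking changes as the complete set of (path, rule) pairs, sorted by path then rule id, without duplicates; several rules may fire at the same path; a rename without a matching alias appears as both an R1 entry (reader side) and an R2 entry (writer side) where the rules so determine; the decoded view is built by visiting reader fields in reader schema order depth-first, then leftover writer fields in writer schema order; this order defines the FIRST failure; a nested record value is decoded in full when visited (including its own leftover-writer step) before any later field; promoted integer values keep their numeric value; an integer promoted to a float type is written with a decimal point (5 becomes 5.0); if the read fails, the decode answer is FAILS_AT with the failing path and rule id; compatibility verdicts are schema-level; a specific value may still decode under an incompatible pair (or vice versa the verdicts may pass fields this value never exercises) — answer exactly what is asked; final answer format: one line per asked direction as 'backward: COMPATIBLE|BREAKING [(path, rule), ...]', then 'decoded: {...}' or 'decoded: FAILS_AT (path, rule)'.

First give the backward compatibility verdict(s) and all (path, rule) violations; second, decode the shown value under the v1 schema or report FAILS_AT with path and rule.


backward: BREAKING [(archived, R2), (payload, R2)]; decoded: FAILS_AT (payload, R1)

each type pair in Event: writer, then reader
backward for Event (reader v2, writer v1):
  Channel -> Channel, writer required: channel aligns to channel
  bool -> bool, writer optional: active aligns to active
  float32 -> float32, writer required: rating aligns to rating
  string -> string, writer required: locale aligns to locale
  retries has no writer counterpart
  writer field payload has no reader counterpart
  writer field archived has no reader counterpart
  R2 fires at archived
  R2 fires at payload
  => backward verdict for Event: BREAKING, 2 violation(s)
decoding the Event value with the v1 reader:
  channel := "GUEST"
  read fails at payload under R1 (no fill)
  => FAILS_AT (payload, R1)
remaining Event differences; none change what is asked:
  added field retries to record Event: optional int64, tag 11 (in v2 it sits last) -> affects forward compatibility only, which is not asked
  enum Channel (field channel in record Event): symbol FAX added -> affects forward compatibility only, which is not asked
  field locale in record Event: required changed to optional -> affects forward compatibility only, which is not asked


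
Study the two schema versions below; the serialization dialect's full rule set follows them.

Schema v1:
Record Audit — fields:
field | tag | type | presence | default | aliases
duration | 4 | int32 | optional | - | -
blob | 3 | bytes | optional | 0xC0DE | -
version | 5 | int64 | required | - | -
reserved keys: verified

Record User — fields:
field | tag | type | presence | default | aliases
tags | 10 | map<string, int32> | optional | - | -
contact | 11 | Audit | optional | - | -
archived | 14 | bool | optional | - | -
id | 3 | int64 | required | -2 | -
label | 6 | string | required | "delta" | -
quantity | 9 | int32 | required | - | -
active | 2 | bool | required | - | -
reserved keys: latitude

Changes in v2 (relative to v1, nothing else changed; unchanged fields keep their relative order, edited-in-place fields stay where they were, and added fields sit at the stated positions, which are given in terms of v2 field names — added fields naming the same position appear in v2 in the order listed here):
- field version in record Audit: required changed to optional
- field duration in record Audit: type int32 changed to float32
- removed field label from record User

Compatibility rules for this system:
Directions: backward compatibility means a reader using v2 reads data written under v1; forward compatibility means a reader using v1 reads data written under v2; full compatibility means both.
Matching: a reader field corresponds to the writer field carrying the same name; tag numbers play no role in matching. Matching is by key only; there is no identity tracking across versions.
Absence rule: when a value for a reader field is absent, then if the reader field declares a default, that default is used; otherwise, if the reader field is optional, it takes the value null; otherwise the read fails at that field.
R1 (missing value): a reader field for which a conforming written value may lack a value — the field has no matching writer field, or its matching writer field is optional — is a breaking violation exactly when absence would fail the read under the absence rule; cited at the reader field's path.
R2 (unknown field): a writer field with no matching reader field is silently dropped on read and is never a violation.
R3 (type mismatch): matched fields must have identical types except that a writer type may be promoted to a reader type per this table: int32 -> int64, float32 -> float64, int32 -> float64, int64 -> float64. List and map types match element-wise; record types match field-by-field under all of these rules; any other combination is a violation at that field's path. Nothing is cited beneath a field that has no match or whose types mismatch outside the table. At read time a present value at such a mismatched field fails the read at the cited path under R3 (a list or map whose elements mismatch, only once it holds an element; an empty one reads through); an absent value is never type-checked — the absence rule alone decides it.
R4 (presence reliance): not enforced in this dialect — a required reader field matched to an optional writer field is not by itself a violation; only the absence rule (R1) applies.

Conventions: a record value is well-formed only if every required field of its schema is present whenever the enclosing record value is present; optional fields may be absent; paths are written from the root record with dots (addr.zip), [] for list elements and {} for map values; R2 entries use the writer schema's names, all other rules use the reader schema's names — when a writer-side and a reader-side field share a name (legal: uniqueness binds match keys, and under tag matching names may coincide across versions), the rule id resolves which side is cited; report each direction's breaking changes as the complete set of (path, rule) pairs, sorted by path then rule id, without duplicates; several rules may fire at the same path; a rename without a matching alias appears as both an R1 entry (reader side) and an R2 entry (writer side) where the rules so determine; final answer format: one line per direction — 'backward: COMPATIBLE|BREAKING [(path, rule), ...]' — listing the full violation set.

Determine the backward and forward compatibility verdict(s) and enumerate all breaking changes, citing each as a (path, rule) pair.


arrows below run writer -> reader for User
backward for User (reader v2, writer v1):
  writer optional, map<string, int32> -> map<string, int32>: reader tags maps from writer tags
  writer optional, Audit -> Audit: reader contact maps from writer contact
  writer optional, bool -> bool: reader archived maps from writer archived
  writer required, int64 -> int64: reader id maps from writer id
  writer required, int32 -> int32: reader quantity maps from writer quantity
  writer required, bool -> bool: reader active maps from writer active
  writer label: unknown to reader
  writer optional, int32 -> float32: reader contact.duration maps from writer contact.duration
  writer optional, bytes -> bytes: reader contact.blob maps from writer contact.blob
  writer required, int64 -> int64: reader contact.version maps from writer contact.version
  rule R3 violated at contact.duration
  => backward: BREAKING (1)
forward for User (reader v1, writer v2):
  writer optional, map<string, int32> -> map<string, int32>: reader tags maps from writer tags
  writer optional, Audit -> Audit: reader contact maps from writer contact
  writer optional, bool -> bool: reader archived maps from writer archived
  writer required, int64 -> int64: reader id maps from writer id
  label: no writer-side match
  writer required, int32 -> int32: reader quantity maps from writer quantity
  writer required, bool -> bool: reader active maps from writer active
  writer optional, float32 -> int32: reader contact.duration maps from writer contact.duration
  writer optional, bytes -> bytes: reader contact.blob maps from writer contact.blob
  writer optional, int64 -> int64: reader contact.version maps from writer contact.version
  rule R3 violated at contact.duration
  rule R1 violated at contact.version
  => forward: BREAKING (2)

backward: BREAKING [(contact.duration, R3)]; forward: BREAKING [(contact.duration, R3), (contact.version, R1)]


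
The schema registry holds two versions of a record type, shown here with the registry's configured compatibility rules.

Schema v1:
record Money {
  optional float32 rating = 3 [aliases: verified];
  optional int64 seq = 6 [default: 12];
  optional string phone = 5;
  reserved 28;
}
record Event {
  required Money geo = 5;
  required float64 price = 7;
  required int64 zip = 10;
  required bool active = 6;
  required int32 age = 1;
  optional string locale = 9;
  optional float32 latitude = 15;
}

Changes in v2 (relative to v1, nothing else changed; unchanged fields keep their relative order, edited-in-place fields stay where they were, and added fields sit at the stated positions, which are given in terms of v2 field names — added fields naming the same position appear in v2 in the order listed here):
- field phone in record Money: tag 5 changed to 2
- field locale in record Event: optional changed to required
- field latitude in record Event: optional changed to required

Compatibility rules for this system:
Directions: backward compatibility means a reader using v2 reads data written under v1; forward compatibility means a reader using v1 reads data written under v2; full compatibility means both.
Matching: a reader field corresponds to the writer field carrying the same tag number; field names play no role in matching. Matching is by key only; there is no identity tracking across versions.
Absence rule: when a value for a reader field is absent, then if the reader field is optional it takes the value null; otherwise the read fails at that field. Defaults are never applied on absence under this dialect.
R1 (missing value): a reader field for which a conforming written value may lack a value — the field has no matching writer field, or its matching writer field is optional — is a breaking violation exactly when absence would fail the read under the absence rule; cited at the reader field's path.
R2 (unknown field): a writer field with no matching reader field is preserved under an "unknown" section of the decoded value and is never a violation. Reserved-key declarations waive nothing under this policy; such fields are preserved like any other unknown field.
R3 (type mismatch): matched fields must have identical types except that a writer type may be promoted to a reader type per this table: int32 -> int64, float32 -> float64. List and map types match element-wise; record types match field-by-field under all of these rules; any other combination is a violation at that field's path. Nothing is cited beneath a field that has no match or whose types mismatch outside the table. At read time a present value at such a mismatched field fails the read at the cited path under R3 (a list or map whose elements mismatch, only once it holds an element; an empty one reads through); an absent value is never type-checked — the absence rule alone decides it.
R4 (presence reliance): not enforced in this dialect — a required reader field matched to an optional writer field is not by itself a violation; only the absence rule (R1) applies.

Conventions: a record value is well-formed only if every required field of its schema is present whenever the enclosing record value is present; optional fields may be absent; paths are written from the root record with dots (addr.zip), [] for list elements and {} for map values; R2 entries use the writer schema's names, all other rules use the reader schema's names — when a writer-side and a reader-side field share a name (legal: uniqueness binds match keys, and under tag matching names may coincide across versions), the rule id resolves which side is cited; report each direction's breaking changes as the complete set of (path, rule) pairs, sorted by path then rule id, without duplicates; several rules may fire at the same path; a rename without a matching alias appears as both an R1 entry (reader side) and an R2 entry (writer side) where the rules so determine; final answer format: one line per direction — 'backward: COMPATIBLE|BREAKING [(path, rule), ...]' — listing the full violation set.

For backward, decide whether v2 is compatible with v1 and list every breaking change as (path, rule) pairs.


arrows below run writer -> reader for Event
checking backward for Event: reader v2 against writer v1:
  geo <- geo (Money -> Money, writer required)
  price <- price (float64 -> float64, writer required)
  zip <- zip (int64 -> int64, writer required)
  active <- active (bool -> bool, writer required)
  age <- age (int32 -> int32, writer required)
  locale <- locale (string -> string, writer optional)
  latitude <- latitude (float32 -> float32, writer optional)
  geo.rating <- geo.rating (float32 -> float32, writer optional)
  geo.seq <- geo.seq (int64 -> int64, writer optional)
  no writer field matches reader geo.phone
  writer field geo.phone has no reader counterpart
  violation R1 at latitude
  violation R1 at locale
  => backward: BREAKING (2)
diffs on Event not affecting the asked answer:
  field phone in record Money: tag 5 changed to 2 -> inert for the asked Event verdict: nothing fires

backward: BREAKING [(latitude, R1), (locale, R1)]
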